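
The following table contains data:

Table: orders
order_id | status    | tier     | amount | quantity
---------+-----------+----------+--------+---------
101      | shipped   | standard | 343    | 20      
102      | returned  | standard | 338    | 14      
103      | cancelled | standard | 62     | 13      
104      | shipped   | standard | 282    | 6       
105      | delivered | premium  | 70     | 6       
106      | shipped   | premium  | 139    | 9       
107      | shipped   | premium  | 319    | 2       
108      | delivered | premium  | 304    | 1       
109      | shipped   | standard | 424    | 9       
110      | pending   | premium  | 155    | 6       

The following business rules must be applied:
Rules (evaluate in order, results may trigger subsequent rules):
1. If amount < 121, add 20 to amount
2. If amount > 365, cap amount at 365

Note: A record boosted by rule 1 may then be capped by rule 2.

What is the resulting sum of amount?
2417

Step 1: Apply rule 1 to records with amount < 121
  - 2 records get bonus of 20
  - Of these, 0 records then exceed 365 and get capped
Step 2: Apply rule 2 to records with amount > 365
  - 1 records (original) are capped
Step 3: Calculate final sum = 2417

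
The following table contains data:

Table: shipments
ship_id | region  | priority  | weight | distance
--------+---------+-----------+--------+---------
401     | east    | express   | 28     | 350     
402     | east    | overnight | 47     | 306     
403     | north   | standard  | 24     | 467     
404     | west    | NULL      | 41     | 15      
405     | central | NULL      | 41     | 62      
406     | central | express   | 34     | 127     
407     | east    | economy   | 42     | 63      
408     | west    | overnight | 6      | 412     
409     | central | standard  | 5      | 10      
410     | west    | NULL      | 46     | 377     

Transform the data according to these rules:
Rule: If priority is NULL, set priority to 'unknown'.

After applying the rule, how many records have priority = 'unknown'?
3

Step 1: Count records where priority IS NULL
Step 2: Found 3 records with NULL priority
Step 3: These records will have priority set to 'unknown'
Step 4: Records already having priority = 'unknown': 0
Step 5: Answer: 3 + 0 = 3 records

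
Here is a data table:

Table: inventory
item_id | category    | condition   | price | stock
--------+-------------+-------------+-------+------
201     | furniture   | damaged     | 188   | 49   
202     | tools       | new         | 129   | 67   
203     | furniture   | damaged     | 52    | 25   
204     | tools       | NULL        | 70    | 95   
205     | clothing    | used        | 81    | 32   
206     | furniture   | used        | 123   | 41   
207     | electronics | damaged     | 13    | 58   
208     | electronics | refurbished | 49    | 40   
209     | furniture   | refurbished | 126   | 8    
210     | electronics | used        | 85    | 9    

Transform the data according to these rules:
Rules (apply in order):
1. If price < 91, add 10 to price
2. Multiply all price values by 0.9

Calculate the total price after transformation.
878.4

Step 1: Apply Rule 1 - Add 10 to records with price < 91
  - 6 records affected: 350 + (6 × 10) = 410
  - Unaffected records: 566
  - Sum after Rule 1: 976
Step 2: Apply Rule 2 - Multiply all by 0.9
  - 976 × 0.9 = 878.4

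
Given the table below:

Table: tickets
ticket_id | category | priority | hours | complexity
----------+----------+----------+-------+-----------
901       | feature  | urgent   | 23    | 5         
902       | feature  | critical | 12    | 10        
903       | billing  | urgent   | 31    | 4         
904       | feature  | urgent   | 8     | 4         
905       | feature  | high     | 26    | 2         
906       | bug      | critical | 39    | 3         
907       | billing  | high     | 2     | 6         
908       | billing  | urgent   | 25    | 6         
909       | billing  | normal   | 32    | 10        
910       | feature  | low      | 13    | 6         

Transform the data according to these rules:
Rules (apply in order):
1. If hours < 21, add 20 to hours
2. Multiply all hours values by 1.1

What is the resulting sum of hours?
320.1

Step 1: Apply Rule 1 - Add 20 to records with hours < 21
  - 4 records affected: 35 + (4 × 20) = 115
  - Unaffected records: 176
  - Sum after Rule 1: 291
Step 2: Apply Rule 2 - Multiply all by 1.1
  - 291 × 1.1 = 320.1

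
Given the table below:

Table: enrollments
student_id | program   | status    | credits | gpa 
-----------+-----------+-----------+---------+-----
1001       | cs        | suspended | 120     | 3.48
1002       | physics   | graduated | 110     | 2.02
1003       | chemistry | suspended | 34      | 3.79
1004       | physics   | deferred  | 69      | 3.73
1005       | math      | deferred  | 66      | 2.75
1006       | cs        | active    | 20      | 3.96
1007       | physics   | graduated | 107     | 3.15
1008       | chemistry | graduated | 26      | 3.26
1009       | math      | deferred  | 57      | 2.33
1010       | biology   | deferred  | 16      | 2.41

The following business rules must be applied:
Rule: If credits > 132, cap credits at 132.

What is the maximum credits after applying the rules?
120

Step 1: Original maximum credits = 120
Step 2: Check cap of 132 against maximum
Step 3: No records exceed the cap (max 120 <= cap 132), so no capping applies
Step 4: Maximum after transformation = 120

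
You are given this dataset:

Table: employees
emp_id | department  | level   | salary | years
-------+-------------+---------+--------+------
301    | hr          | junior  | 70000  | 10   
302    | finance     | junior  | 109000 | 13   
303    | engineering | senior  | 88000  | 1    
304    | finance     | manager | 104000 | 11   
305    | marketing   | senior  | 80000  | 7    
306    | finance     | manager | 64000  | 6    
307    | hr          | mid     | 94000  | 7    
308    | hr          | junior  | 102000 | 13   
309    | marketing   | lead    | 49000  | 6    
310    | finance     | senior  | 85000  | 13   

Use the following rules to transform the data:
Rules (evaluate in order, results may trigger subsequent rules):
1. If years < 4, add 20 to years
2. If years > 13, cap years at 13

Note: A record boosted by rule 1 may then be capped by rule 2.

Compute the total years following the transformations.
99

Step 1: Apply rule 1 to records with years < 4
  - 1 records get bonus of 20
  - Of these, 1 records then exceed 13 and get capped
Step 2: Apply rule 2 to records with years > 13
  - 0 records (original) are capped
Step 3: Calculate final sum = 99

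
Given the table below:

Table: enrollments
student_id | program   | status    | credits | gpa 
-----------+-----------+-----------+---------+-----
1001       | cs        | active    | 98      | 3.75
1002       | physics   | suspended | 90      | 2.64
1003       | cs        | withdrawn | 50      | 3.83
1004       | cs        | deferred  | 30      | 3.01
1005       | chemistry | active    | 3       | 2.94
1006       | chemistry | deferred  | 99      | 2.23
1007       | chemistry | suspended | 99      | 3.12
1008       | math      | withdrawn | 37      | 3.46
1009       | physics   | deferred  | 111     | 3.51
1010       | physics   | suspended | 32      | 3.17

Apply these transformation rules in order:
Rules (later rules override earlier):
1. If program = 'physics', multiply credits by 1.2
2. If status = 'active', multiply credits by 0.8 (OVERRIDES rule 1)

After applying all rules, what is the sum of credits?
675.4

Step 1: Rule 2 takes priority for records with status = 'active'
  - 2 records: 101 × 0.8 = 80.8
Step 2: Rule 1 applies to remaining records with program = 'physics'
  - 3 records: 233 × 1.2 = 279.6
Step 3: Other records unchanged: 315
Step 4: Final sum = 80.8 + 279.6 + 315 = 675.4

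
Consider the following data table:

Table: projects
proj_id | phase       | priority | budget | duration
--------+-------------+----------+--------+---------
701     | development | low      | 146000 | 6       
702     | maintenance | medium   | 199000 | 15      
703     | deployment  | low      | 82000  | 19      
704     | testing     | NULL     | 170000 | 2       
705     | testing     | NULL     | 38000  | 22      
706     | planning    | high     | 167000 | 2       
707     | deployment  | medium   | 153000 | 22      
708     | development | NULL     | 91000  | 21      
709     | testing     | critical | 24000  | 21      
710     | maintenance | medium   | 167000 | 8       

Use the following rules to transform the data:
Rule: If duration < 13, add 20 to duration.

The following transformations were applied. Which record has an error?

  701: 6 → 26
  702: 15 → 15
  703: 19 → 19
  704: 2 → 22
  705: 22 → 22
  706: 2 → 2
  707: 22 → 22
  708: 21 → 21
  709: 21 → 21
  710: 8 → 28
Record 706 has an error. The correct transformed value should be 22, not 2.

Step 1: Check each record against the rule
Step 2: Record 706 has duration = 2
Step 3: Since 2 < 13, the bonus should have been applied
Step 4: Correct value = 22, but claimed value = 2
Conclusion: Record 706 has the error.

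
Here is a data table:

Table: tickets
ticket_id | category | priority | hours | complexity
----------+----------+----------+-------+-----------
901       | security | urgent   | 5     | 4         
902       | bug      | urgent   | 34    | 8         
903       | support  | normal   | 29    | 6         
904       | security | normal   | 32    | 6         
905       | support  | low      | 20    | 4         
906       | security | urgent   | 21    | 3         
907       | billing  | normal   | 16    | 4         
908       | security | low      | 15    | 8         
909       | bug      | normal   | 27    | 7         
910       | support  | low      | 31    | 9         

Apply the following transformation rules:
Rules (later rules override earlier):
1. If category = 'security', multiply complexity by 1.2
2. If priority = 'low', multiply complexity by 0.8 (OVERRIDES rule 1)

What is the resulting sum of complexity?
57.4

Step 1: Rule 2 takes priority for records with priority = 'low'
  - 3 records: 21 × 0.8 = 16.8
Step 2: Rule 1 applies to remaining records with category = 'security'
  - 3 records: 13 × 1.2 = 15.6
Step 3: Other records unchanged: 25
Step 4: Final sum = 16.8 + 15.6 + 25 = 57.4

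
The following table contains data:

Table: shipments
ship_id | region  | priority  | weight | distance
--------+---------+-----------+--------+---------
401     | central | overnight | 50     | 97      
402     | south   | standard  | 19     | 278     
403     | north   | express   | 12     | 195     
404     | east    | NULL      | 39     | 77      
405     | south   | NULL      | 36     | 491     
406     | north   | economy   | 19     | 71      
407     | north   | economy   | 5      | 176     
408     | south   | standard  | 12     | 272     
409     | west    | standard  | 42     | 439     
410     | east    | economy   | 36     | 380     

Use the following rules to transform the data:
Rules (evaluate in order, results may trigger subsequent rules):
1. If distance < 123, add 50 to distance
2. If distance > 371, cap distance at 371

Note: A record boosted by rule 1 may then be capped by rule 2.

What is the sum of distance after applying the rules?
2429

Step 1: Apply rule 1 to records with distance < 123
  - 3 records get bonus of 50
  - Of these, 0 records then exceed 371 and get capped
Step 2: Apply rule 2 to records with distance > 371
  - 3 records (original) are capped
Step 3: Calculate final sum = 2429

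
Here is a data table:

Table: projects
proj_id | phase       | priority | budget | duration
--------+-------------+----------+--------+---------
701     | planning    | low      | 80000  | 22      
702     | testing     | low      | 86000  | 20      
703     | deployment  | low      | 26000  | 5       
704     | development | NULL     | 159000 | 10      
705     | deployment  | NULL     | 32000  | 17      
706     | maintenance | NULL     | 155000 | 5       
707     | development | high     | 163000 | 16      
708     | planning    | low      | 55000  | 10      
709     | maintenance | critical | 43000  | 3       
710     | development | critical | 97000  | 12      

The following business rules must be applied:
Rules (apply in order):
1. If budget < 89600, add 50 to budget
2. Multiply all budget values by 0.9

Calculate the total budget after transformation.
806670.0

Step 1: Apply Rule 1 - Add 50 to records with budget < 89600
  - 6 records affected: 322000 + (6 × 50) = 322300
  - Unaffected records: 574000
  - Sum after Rule 1: 896300
Step 2: Apply Rule 2 - Multiply all by 0.9
  - 896300 × 0.9 = 806670.0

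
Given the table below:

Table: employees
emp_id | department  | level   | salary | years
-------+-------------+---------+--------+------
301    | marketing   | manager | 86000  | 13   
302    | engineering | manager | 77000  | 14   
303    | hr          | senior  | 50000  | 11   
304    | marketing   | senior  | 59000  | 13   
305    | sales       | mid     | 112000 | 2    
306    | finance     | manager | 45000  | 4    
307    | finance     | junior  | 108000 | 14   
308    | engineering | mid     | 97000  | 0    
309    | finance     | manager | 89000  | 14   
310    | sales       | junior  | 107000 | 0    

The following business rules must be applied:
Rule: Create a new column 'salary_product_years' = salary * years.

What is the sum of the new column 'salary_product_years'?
6675000

Step 1: For each record, compute salary * years
Example calculations:
  86000 * 13 = 1118000
  77000 * 14 = 1078000
  50000 * 11 = 550000
  ...
Step 2: Sum all derived values
Step 3: Total = 6675000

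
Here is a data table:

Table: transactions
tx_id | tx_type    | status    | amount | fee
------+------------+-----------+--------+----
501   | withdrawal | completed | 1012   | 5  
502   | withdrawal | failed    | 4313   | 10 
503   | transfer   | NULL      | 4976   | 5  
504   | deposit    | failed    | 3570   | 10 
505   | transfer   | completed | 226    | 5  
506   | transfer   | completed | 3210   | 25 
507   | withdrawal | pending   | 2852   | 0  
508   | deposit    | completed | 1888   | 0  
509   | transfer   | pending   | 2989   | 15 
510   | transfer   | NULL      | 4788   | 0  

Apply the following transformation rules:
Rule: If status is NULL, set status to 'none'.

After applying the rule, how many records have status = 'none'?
2

Step 1: Count records where status IS NULL
Step 2: Found 2 records with NULL status
Step 3: These records will have status set to 'none'
Step 4: Records already having status = 'none': 0
Step 5: Answer: 2 + 0 = 2 records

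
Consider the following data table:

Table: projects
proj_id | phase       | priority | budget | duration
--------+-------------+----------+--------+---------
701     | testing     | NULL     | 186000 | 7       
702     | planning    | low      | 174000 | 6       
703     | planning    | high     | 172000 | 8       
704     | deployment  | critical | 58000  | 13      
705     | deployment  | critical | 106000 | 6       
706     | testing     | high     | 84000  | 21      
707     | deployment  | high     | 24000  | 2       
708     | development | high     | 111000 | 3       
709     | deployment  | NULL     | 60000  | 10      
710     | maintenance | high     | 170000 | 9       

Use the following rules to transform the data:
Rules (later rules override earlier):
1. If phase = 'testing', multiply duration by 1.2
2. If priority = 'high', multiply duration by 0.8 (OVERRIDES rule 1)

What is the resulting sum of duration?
77.8

Step 1: Rule 2 takes priority for records with priority = 'high'
  - 5 records: 43 × 0.8 = 34.4
Step 2: Rule 1 applies to remaining records with phase = 'testing'
  - 1 records: 7 × 1.2 = 8.4
Step 3: Other records unchanged: 35
Step 4: Final sum = 34.4 + 8.4 + 35 = 77.8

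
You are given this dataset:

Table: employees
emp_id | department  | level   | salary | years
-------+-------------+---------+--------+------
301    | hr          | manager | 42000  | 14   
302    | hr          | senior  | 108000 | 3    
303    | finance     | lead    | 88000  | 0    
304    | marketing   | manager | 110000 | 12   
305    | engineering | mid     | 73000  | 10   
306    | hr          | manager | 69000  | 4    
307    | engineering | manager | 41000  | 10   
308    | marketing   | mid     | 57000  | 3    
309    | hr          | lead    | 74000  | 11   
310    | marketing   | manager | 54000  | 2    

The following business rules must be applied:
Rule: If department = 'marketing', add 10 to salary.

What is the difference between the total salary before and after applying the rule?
30

Step 1: Original sum of salary = 716000
Step 2: 3 records have department = 'marketing'
Step 3: Each affected record changes by 10
Step 4: Total change = 3 × 10 = 30
Step 5: New sum = 716000 + 30 = 716030
Step 6: Difference = |716030 - 716000| = 30
        (Sum increased by 30)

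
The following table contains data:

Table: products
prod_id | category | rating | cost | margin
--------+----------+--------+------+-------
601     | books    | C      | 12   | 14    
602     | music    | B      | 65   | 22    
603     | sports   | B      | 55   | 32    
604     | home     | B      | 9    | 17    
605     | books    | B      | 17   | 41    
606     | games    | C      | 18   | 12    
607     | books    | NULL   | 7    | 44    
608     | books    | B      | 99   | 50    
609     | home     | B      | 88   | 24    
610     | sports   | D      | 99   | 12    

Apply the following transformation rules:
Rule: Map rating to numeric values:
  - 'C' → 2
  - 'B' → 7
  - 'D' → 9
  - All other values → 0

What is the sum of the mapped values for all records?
55

Step 1: Apply mapping to each record
Step 2: Count by status:
  'C': 2 records × 2 = 4
  'B': 6 records × 7 = 42
  'D': 1 records × 9 = 9
Step 3: Sum all mapped values = 55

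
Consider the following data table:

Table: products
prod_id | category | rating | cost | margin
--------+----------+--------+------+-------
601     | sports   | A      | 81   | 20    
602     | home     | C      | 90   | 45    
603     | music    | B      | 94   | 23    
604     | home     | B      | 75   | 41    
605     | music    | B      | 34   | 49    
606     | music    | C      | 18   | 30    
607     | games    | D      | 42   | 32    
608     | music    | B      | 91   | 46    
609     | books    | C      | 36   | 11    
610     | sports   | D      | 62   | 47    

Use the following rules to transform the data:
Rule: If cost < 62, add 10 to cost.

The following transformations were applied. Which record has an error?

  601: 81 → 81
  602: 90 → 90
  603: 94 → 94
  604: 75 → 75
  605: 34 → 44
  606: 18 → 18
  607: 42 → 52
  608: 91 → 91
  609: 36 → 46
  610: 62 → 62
Record 606 has an error. The correct transformed value should be 28, not 18.

Step 1: Check each record against the rule
Step 2: Record 606 has cost = 18
Step 3: Since 18 < 62, the bonus should have been applied
Step 4: Correct value = 28, but claimed value = 18
Conclusion: Record 606 has the error.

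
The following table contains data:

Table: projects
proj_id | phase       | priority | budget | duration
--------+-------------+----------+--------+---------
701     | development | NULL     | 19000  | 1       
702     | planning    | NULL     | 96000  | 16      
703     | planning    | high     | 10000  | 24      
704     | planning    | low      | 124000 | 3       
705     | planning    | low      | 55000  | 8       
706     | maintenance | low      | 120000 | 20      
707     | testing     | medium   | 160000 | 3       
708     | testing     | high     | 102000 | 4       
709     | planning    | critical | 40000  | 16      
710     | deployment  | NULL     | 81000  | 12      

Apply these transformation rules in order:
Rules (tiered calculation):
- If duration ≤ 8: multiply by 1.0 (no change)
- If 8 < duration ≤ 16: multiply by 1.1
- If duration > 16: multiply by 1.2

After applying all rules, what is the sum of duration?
120.2

Step 1: Tier 1 (duration ≤ 8): 5 records, sum = 19 × 1.0 = 19.0
Step 2: Tier 2 (8 < duration ≤ 16): 3 records, sum = 44 × 1.1 = 48.4
Step 3: Tier 3 (duration > 16): 2 records, sum = 44 × 1.2 = 52.8
Step 4: Final sum = 19.0 + 48.4 + 52.8 = 120.2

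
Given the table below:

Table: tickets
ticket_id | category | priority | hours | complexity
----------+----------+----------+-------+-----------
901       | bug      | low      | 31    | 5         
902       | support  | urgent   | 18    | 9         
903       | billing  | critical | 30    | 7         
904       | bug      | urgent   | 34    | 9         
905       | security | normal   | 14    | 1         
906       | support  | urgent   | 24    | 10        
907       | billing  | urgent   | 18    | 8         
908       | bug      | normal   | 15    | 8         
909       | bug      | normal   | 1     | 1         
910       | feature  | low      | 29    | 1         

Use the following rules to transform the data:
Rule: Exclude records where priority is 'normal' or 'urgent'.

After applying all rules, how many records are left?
3

Step 1: Count records to exclude
  - 3 (normal) + 4 (urgent) = 7 records
Step 2: Total records: 10
Step 3: Remaining = 10 - 7 = 3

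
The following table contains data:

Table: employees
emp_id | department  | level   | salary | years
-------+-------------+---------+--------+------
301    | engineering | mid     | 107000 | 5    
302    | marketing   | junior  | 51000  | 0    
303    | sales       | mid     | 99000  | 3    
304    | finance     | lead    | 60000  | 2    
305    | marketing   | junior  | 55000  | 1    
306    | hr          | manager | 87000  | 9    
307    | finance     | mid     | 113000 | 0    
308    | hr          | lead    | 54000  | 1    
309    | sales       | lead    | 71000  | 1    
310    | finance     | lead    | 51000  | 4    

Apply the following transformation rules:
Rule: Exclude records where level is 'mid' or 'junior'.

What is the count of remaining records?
5

Step 1: Count records to exclude
  - 3 (mid) + 2 (junior) = 5 records
Step 2: Total records: 10
Step 3: Remaining = 10 - 5 = 5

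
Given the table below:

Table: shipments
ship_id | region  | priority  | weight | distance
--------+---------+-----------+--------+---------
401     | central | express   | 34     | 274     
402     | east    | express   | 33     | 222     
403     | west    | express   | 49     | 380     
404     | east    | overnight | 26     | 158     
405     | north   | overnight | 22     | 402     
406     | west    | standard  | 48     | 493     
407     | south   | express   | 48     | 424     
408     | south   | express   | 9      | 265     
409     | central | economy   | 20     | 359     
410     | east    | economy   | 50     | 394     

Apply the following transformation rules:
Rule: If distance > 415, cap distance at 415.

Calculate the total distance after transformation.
3284

Step 1: 2 records have distance > 415
Step 2: These records originally summed to 917
Step 3: After capping: 2 × 415 = 830
Step 4: Unaffected records sum: 2454
Step 5: Final sum = 830 + 2454 = 3284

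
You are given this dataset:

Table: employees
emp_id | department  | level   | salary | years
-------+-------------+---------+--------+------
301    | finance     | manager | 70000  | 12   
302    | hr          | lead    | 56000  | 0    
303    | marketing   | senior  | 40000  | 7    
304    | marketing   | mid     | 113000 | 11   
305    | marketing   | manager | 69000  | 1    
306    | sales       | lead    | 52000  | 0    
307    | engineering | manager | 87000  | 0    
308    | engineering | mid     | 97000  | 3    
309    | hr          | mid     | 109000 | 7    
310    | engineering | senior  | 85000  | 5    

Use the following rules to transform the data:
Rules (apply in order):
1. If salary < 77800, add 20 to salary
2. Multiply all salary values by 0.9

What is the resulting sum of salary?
700290.0

Step 1: Apply Rule 1 - Add 20 to records with salary < 77800
  - 5 records affected: 287000 + (5 × 20) = 287100
  - Unaffected records: 491000
  - Sum after Rule 1: 778100
Step 2: Apply Rule 2 - Multiply all by 0.9
  - 778100 × 0.9 = 700290.0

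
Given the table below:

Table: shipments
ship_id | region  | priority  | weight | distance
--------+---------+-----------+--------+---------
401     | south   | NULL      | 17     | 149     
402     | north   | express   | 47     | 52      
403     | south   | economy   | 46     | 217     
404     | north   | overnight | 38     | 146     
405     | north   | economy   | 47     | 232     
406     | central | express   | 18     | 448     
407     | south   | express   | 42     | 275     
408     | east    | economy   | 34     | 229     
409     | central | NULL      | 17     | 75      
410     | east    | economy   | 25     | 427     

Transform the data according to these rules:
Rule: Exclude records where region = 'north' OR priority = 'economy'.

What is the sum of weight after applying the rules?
94

Step 1: Find records where region = 'north' OR priority = 'economy'
Step 2: 6 records match, summing to 237
Step 3: Original sum: 331
Step 4: Remaining sum = 331 - 237 = 94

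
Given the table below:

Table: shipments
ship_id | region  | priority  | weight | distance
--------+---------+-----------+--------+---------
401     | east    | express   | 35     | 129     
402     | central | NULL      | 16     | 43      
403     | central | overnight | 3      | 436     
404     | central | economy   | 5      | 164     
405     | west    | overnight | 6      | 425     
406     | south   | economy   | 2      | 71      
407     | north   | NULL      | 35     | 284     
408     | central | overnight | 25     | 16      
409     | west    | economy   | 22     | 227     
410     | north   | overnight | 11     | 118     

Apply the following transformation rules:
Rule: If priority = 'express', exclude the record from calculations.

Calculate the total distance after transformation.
1784

Step 1: Identify records where priority = 'express'
Step 2: The excluded records sum to 129
Step 3: Original total distance = 1913
Step 4: Remaining total = 1913 - 129 = 1784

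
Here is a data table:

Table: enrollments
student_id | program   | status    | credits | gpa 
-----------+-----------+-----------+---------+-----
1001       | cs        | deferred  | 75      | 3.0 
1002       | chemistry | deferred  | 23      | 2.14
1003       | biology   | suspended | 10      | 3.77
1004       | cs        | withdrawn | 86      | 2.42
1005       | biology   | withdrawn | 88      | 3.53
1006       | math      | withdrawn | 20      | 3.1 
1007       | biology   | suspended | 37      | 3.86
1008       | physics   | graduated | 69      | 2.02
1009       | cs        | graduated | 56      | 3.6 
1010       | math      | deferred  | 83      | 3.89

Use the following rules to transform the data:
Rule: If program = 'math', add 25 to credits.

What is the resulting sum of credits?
597

Step 1: Count records where program = 'math': 2
Step 2: Total bonus added: 2 × 25 = 50
Step 3: Original sum of credits: 547
Step 4: Final sum = 547 + 50 = 597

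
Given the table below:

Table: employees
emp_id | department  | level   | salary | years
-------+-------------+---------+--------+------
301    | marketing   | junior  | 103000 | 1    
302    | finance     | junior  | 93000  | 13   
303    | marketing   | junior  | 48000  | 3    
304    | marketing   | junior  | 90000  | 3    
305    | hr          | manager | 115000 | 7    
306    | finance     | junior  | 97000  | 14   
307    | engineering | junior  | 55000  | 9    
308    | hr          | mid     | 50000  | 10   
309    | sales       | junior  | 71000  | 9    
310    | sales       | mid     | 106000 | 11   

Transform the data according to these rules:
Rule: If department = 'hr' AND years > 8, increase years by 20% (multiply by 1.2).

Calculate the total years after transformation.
82.0

Step 1: Find records where department = 'hr' AND years > 8
Step 2: 1 records match, summing to 10
Step 3: After multiplier: 10 × 1.2 = 12.0
Step 4: Unaffected records sum: 70
Step 5: Final sum = 12.0 + 70 = 82.0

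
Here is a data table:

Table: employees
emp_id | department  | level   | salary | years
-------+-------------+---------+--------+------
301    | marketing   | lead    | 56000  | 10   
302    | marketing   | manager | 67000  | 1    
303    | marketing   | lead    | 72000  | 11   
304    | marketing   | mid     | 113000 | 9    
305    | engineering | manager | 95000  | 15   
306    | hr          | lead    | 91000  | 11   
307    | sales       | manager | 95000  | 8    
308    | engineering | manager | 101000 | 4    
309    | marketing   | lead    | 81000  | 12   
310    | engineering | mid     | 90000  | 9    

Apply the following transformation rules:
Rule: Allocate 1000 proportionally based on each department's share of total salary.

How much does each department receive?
engineering: 332.17, hr: 105.69, marketing: 451.8, sales: 110.34

Step 1: Calculate total salary = 861000
Step 2: Calculate each department's proportion:
  engineering: 286000/861000 = 33.22% → 332.17
  hr: 91000/861000 = 10.57% → 105.69
  marketing: 389000/861000 = 45.18% → 451.8
  sales: 95000/861000 = 11.03% → 110.34
Step 3: Verify: sum of allocations ≈ 1000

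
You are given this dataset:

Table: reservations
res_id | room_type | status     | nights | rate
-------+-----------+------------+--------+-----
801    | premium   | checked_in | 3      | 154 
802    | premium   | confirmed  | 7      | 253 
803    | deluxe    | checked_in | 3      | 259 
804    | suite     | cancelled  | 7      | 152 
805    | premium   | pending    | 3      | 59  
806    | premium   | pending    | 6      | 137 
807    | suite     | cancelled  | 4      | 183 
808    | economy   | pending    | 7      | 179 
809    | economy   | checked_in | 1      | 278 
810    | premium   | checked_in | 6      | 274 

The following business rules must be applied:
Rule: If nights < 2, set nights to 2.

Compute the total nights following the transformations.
48

Step 1: 1 records have nights < 2
Step 2: These records originally summed to 1
Step 3: After setting to minimum: 1 × 2 = 2
Step 4: Unaffected records sum: 46
Step 5: Final sum = 2 + 46 = 48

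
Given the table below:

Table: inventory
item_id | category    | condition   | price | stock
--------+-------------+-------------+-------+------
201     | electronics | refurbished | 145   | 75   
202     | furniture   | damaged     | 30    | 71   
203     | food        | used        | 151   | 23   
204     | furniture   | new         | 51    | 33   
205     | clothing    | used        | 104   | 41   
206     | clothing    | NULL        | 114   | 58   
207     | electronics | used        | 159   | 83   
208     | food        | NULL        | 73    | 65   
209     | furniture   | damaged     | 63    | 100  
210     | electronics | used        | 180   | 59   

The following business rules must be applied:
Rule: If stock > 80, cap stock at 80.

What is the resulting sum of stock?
585

Step 1: 2 records have stock > 80
Step 2: These records originally summed to 183
Step 3: After capping: 2 × 80 = 160
Step 4: Unaffected records sum: 425
Step 5: Final sum = 160 + 425 = 585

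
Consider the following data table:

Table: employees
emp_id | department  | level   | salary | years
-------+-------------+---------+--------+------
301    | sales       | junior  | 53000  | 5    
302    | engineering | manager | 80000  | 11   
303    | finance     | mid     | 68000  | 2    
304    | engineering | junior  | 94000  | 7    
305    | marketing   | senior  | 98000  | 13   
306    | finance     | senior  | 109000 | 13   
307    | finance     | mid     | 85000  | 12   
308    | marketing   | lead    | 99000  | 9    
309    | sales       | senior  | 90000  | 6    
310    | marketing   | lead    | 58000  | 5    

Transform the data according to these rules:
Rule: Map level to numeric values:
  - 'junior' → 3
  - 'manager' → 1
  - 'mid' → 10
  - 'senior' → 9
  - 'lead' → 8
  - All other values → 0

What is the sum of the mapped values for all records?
70

Step 1: Apply mapping to each record
Step 2: Count by status:
  'junior': 2 records × 3 = 6
  'manager': 1 records × 1 = 1
  'mid': 2 records × 10 = 20
  'senior': 3 records × 9 = 27
  'lead': 2 records × 8 = 16
Step 3: Sum all mapped values = 70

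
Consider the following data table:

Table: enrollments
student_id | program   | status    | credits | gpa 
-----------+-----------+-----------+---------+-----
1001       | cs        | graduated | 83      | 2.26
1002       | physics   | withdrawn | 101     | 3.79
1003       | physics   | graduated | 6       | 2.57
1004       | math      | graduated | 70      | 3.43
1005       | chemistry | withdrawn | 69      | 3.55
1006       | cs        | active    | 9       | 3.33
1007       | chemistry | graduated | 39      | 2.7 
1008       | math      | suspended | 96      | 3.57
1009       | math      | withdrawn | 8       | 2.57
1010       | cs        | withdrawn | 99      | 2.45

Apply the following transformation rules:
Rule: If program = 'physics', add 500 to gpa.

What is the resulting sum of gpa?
1030.22

Step 1: Count records where program = 'physics': 2
Step 2: Total bonus added: 2 × 500 = 1000
Step 3: Original sum of gpa: 30.22
Step 4: Final sum = 30.22 + 1000 = 1030.22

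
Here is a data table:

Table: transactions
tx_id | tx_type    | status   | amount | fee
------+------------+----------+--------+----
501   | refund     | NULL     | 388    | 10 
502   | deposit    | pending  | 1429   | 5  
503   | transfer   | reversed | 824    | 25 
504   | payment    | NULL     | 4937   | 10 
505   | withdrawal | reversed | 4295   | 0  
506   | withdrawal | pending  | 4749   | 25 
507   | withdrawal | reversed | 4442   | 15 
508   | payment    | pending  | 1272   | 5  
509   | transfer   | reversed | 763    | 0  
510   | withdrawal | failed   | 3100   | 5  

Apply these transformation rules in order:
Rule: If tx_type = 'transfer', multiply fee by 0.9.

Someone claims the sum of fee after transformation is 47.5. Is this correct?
No, the correct result is 97.5.

Step 1: Calculate the correct sum after transformation
Step 2: Apply multiplier 0.9 to records where tx_type = 'transfer'
Step 3: Correct result = 97.5
Step 4: Claimed result = 47.5
Step 5: 97.5 ≠ 47.5
Conclusion: The claimed result is incorrect. The correct answer is 97.5.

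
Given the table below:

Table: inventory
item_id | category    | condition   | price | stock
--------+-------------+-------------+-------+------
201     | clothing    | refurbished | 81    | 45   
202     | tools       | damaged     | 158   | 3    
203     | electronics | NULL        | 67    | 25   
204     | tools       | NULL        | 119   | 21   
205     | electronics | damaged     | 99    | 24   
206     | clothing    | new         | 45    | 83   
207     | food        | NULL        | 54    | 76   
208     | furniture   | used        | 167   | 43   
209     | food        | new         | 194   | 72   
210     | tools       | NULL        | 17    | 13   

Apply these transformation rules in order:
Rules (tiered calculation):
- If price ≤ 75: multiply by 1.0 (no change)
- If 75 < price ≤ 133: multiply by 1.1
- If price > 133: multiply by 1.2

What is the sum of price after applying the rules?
1134.7

Step 1: Tier 1 (price ≤ 75): 4 records, sum = 183 × 1.0 = 183.0
Step 2: Tier 2 (75 < price ≤ 133): 3 records, sum = 299 × 1.1 = 328.9
Step 3: Tier 3 (price > 133): 3 records, sum = 519 × 1.2 = 622.8
Step 4: Final sum = 183.0 + 328.9 + 622.8 = 1134.7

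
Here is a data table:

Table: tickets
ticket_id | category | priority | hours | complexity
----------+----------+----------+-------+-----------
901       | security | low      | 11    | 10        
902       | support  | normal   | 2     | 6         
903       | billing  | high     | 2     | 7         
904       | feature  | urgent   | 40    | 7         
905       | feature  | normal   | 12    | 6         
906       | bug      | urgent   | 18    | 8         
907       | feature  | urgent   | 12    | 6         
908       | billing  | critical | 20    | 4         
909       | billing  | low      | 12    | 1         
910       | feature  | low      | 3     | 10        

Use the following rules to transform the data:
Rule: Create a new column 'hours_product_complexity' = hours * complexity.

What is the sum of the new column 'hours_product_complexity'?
826

Step 1: For each record, compute hours * complexity
Example calculations:
  11 * 10 = 110
  2 * 6 = 12
  2 * 7 = 14
  ...
Step 2: Sum all derived values
Step 3: Total = 826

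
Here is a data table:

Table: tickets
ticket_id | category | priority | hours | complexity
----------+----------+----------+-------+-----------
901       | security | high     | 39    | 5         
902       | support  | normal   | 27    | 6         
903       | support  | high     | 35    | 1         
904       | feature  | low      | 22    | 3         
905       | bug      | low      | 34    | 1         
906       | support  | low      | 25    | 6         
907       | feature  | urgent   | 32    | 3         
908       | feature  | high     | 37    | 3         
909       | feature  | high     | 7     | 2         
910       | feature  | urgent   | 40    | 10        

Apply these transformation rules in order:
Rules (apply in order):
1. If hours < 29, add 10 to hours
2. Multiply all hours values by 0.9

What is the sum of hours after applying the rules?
304.2

Step 1: Apply Rule 1 - Add 10 to records with hours < 29
  - 4 records affected: 81 + (4 × 10) = 121
  - Unaffected records: 217
  - Sum after Rule 1: 338
Step 2: Apply Rule 2 - Multiply all by 0.9
  - 338 × 0.9 = 304.2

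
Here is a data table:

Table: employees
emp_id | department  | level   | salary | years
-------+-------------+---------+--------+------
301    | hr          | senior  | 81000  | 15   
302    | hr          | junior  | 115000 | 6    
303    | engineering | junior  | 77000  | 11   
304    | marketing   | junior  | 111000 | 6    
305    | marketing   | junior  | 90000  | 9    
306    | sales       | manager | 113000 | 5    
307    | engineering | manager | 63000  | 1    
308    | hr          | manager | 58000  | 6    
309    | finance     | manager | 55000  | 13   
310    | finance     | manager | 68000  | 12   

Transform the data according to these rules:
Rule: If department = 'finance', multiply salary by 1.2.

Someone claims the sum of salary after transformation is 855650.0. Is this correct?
No, the correct result is 855600.0.

Step 1: Calculate the correct sum after transformation
Step 2: Apply multiplier 1.2 to records where department = 'finance'
Step 3: Correct result = 855600.0
Step 4: Claimed result = 855650.0
Step 5: 855600.0 ≠ 855650.0
Conclusion: The claimed result is incorrect. The correct answer is 855600.0.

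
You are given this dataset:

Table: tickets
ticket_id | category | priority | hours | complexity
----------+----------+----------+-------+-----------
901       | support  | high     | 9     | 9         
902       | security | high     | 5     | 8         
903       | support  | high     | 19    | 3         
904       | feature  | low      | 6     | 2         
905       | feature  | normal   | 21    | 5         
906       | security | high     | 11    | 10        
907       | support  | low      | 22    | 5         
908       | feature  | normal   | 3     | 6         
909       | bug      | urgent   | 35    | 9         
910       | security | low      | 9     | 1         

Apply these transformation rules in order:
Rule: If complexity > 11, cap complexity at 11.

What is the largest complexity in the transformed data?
10

Step 1: Original maximum complexity = 10
Step 2: Check cap of 11 against maximum
Step 3: No records exceed the cap (max 10 <= cap 11), so no capping applies
Step 4: Maximum after transformation = 10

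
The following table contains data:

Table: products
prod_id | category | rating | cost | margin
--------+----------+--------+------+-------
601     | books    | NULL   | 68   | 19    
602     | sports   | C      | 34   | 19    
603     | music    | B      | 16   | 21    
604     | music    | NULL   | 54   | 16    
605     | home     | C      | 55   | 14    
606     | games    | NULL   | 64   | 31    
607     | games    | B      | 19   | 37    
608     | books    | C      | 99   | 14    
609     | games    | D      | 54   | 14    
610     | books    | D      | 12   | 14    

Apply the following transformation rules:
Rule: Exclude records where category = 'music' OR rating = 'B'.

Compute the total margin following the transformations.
125

Step 1: Find records where category = 'music' OR rating = 'B'
Step 2: 3 records match, summing to 74
Step 3: Original sum: 199
Step 4: Remaining sum = 199 - 74 = 125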